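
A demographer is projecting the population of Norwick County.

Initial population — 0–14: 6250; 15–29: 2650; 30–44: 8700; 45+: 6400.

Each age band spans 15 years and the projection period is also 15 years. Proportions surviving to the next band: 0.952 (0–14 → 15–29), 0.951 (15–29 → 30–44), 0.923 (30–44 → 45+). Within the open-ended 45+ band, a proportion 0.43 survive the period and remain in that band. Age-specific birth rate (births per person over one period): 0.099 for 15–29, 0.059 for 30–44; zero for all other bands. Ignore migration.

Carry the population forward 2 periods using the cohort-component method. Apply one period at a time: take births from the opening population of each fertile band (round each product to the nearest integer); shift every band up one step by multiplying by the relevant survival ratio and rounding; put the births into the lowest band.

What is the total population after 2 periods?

14096

Let group 1 be 0–14 through group 4 = 45+.
Period 1:
Births: 2650 × 0.099 = 262 ; 8700 × 0.059 = 513 → 775
Group 2: 6250 × 0.952 = 5950
Group 3: 2650 × 0.951 = 2520
Group 4: 8700 × 0.923 + 6400 × 0.43 = 8030 + 2752 = 10782
Giving 775 / 5950 / 2520 / 10782.
Period 2:
Births: 5950 × 0.099 = 589 ; 2520 × 0.059 = 149 → 738
Group 2: 775 × 0.952 = 738
Group 3: 5950 × 0.951 = 5658
Group 4: 2520 × 0.923 + 10782 × 0.43 = 2326 + 4636 = 6962
Giving 738 / 738 / 5658 / 6962.
Total after period 2: 738 + 738 + 5658 + 6962 = 14096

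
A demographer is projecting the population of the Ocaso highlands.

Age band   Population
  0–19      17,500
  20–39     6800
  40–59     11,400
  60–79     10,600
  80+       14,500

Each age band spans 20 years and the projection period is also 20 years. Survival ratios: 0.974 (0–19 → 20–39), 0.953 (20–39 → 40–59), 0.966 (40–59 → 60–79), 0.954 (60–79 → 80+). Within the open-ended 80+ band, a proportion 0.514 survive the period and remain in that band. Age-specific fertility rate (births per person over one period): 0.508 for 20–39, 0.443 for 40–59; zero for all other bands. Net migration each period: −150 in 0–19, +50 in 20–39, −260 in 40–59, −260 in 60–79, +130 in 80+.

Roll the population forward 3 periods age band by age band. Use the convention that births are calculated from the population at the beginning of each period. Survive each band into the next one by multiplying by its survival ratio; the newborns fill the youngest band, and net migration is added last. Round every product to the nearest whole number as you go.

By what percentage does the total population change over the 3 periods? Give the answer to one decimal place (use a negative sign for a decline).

Numbering the bands 1..5 from youngest to oldest:
[period 1]
Births: 6800 × 0.508 = 3454, 11400 × 0.443 = 5050 → total 8504
Band 2: 17500 × 0.974 = 17045
Band 3: 6800 × 0.953 = 6480
Band 4: 11400 × 0.966 = 11012
Band 5: 10600 × 0.954 + 14500 × 0.514 = 10112 + 7453 = 17565
Net migration: Band 1 − 150 → 8354; Band 2 + 50 → 17095; Band 3 − 260 → 6220; Band 4 − 260 → 10752; Band 5 + 130 → 17695
→ [8354, 17095, 6220, 10752, 17695]
[period 2]
Births: 17095 × 0.508 = 8684, 6220 × 0.443 = 2755 → total 11439
Band 2: 8354 × 0.974 = 8137
Band 3: 17095 × 0.953 = 16292
Band 4: 6220 × 0.966 = 6009
Band 5: 10752 × 0.954 + 17695 × 0.514 = 10257 + 9095 = 19352
Net migration: Band 1 − 150 → 11289; Band 2 + 50 → 8187; Band 3 − 260 → 16032; Band 4 − 260 → 5749; Band 5 + 130 → 19482
→ [11289, 8187, 16032, 5749, 19482]
[period 3]
Births: 8187 × 0.508 = 4159, 16032 × 0.443 = 7102 → total 11261
Band 2: 11289 × 0.974 = 10995
Band 3: 8187 × 0.953 = 7802
Band 4: 16032 × 0.966 = 15487
Band 5: 5749 × 0.954 + 19482 × 0.514 = 5485 + 10014 = 15499
Net migration: Band 1 − 150 → 11111; Band 2 + 50 → 11045; Band 3 − 260 → 7542; Band 4 − 260 → 15227; Band 5 + 130 → 15629
→ [11111, 11045, 7542, 15227, 15629]
Total: 60800 → 60554; change = -246; percentage change = -0.4%

-0.4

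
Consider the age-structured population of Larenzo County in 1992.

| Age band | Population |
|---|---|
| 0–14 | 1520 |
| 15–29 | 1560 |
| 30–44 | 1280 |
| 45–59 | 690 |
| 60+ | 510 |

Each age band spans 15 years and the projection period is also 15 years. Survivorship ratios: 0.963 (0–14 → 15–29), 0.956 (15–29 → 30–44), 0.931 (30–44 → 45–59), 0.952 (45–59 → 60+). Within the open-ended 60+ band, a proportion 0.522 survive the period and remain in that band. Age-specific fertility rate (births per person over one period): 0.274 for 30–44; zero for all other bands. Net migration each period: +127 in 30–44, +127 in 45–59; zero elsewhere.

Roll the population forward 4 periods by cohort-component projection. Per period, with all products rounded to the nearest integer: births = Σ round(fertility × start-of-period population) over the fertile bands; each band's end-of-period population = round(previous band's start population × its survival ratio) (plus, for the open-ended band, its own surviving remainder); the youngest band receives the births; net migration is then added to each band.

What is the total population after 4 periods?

4367

[period 1]
Births: 1280 × 0.274 = 351
15–29: 1520 × 0.963 = 1464
30–44: 1560 × 0.956 = 1491
45–59: 1280 × 0.931 = 1192
60+: 690 × 0.952 + 510 × 0.522 = 657 + 266 = 923
Net migration: 30–44 + 127 → 1618; 45–59 + 127 → 1319
End of period: [351, 1464, 1618, 1319, 923]
[period 2]
Births: 1618 × 0.274 = 443
15–29: 351 × 0.963 = 338
30–44: 1464 × 0.956 = 1400
45–59: 1618 × 0.931 = 1506
60+: 1319 × 0.952 + 923 × 0.522 = 1256 + 482 = 1738
Net migration: 30–44 + 127 → 1527; 45–59 + 127 → 1633
End of period: [443, 338, 1527, 1633, 1738]
[period 3]
Births: 1527 × 0.274 = 418
15–29: 443 × 0.963 = 427
30–44: 338 × 0.956 = 323
45–59: 1527 × 0.931 = 1422
60+: 1633 × 0.952 + 1738 × 0.522 = 1555 + 907 = 2462
Net migration: 30–44 + 127 → 450; 45–59 + 127 → 1549
End of period: [418, 427, 450, 1549, 2462]
[period 4]
Births: 450 × 0.274 = 123
15–29: 418 × 0.963 = 403
30–44: 427 × 0.956 = 408
45–59: 450 × 0.931 = 419
60+: 1549 × 0.952 + 2462 × 0.522 = 1475 + 1285 = 2760
Net migration: 30–44 + 127 → 535; 45–59 + 127 → 546
End of period: [123, 403, 535, 546, 2760]
Total after period 4: 123 + 403 + 535 + 546 + 2760 = 4367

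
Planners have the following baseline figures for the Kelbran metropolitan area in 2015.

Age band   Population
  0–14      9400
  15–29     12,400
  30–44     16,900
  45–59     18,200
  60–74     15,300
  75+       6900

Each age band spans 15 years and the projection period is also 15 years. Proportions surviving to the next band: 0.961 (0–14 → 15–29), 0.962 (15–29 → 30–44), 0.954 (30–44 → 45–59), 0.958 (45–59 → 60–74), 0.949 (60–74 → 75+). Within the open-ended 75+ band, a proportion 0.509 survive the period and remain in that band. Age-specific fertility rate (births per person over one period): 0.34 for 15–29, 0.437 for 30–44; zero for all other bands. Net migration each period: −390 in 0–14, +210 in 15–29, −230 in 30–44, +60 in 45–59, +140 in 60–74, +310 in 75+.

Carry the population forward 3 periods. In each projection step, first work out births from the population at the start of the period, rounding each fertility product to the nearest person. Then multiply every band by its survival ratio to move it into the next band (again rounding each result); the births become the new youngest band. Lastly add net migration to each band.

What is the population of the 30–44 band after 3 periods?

Call the groups 1 to 6, youngest first.
After projecting period 1:
Births: 12400 × 0.34 = 4216  |  16900 × 0.437 = 7385 ⇒ total 11601
Group 2: 9400 × 0.961 = 9033
Group 3: 12400 × 0.962 = 11929
Group 4: 16900 × 0.954 = 16123
Group 5: 18200 × 0.958 = 17436
Group 6: 15300 × 0.949 + 6900 × 0.509 = 14520 + 3512 = 18032
Net migration: Group 1 − 390 → 11211; Group 2 + 210 → 9243; Group 3 − 230 → 11699; Group 4 + 60 → 16183; Group 5 + 140 → 17576; Group 6 + 310 → 18342
Population now: 0–14=11211, 15–29=9243, 30–44=11699, 45–59=16183, 60–74=17576, 75+=18342
After projecting period 2:
Births: 9243 × 0.34 = 3143  |  11699 × 0.437 = 5112 ⇒ total 8255
Group 2: 11211 × 0.961 = 10774
Group 3: 9243 × 0.962 = 8892
Group 4: 11699 × 0.954 = 11161
Group 5: 16183 × 0.958 = 15503
Group 6: 17576 × 0.949 + 18342 × 0.509 = 16680 + 9336 = 26016
Net migration: Group 1 − 390 → 7865; Group 2 + 210 → 10984; Group 3 − 230 → 8662; Group 4 + 60 → 11221; Group 5 + 140 → 15643; Group 6 + 310 → 26326
Population now: 0–14=7865, 15–29=10984, 30–44=8662, 45–59=11221, 60–74=15643, 75+=26326
After projecting period 3:
Births: 10984 × 0.34 = 3735  |  8662 × 0.437 = 3785 ⇒ total 7520
Group 2: 7865 × 0.961 = 7558
Group 3: 10984 × 0.962 = 10567
Group 4: 8662 × 0.954 = 8264
Group 5: 11221 × 0.958 = 10750
Group 6: 15643 × 0.949 + 26326 × 0.509 = 14845 + 13400 = 28245
Net migration: Group 1 − 390 → 7130; Group 2 + 210 → 7768; Group 3 − 230 → 10337; Group 4 + 60 → 8324; Group 5 + 140 → 10890; Group 6 + 310 → 28555
Population now: 0–14=7130, 15–29=7768, 30–44=10337, 45–59=8324, 60–74=10890, 75+=28555

10337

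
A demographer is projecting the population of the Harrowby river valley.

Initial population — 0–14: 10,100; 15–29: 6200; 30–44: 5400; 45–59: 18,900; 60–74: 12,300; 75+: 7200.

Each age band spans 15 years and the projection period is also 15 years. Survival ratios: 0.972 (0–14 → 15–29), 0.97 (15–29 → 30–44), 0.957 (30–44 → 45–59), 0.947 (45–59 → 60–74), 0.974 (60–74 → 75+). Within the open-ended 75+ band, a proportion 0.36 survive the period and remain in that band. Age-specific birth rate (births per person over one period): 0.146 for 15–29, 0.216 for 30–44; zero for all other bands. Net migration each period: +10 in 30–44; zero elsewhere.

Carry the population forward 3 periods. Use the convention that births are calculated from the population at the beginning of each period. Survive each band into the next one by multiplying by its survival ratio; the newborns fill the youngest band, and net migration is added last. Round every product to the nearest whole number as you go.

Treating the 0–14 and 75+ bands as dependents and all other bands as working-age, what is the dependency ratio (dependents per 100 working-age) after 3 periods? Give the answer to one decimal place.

79.6

Numbering the groups 1..6 from youngest to oldest:
Period 1.
Births: 6200 × 0.146 = 905 ; 5400 × 0.216 = 1166 → 2071
Group 2: 10100 × 0.972 = 9817
Group 3: 6200 × 0.97 = 6014
Group 4: 5400 × 0.957 = 5168
Group 5: 18900 × 0.947 = 17898
Group 6: 12300 × 0.974 + 7200 × 0.36 = 11980 + 2592 = 14572
Net migration: Group 3 + 10 → 6024
Giving 2071 / 9817 / 6024 / 5168 / 17898 / 14572.
Period 2.
Births: 9817 × 0.146 = 1433 ; 6024 × 0.216 = 1301 → 2734
Group 2: 2071 × 0.972 = 2013
Group 3: 9817 × 0.97 = 9522
Group 4: 6024 × 0.957 = 5765
Group 5: 5168 × 0.947 = 4894
Group 6: 17898 × 0.974 + 14572 × 0.36 = 17433 + 5246 = 22679
Net migration: Group 3 + 10 → 9532
Giving 2734 / 2013 / 9532 / 5765 / 4894 / 22679.
Period 3.
Births: 2013 × 0.146 = 294 ; 9532 × 0.216 = 2059 → 2353
Group 2: 2734 × 0.972 = 2657
Group 3: 2013 × 0.97 = 1953
Group 4: 9532 × 0.957 = 9122
Group 5: 5765 × 0.947 = 5459
Group 6: 4894 × 0.974 + 22679 × 0.36 = 4767 + 8164 = 12931
Net migration: Group 3 + 10 → 1963
Giving 2353 / 2657 / 1963 / 9122 / 5459 / 12931.
Dependents (band 0–14 + band 75+) = 2353 + 12931 = 15284; working-age = 19201; ratio = 15284/19201 × 100 = 79.6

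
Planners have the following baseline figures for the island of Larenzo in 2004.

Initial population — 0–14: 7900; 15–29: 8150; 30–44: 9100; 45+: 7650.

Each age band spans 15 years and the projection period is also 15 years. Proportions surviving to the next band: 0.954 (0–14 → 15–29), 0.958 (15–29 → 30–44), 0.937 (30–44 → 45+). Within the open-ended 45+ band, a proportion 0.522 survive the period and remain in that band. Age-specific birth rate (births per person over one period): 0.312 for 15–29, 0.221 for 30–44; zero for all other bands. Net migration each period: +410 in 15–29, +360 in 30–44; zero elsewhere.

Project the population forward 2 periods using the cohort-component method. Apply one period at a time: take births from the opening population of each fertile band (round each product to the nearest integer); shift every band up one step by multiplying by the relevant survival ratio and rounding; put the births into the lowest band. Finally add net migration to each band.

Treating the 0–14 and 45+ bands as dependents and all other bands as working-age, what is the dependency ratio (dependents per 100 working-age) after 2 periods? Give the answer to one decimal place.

145.1

Let group 1 be 0–14 through group 4 = 45+.
After projecting period 1:
Births: 8150 × 0.312 = 2543  |  9100 × 0.221 = 2011 — total 4554
Group 2: 7900 × 0.954 = 7537
Group 3: 8150 × 0.958 = 7808
Group 4: 9100 × 0.937 + 7650 × 0.522 = 8527 + 3993 = 12520
Net migration: Group 2 + 410 → 7947; Group 3 + 360 → 8168
Population now: 0–14=4554, 15–29=7947, 30–44=8168, 45+=12520
After projecting period 2:
Births: 7947 × 0.312 = 2479  |  8168 × 0.221 = 1805 — total 4284
Group 2: 4554 × 0.954 = 4345
Group 3: 7947 × 0.958 = 7613
Group 4: 8168 × 0.937 + 12520 × 0.522 = 7653 + 6535 = 14188
Net migration: Group 2 + 410 → 4755; Group 3 + 360 → 7973
Population now: 0–14=4284, 15–29=4755, 30–44=7973, 45+=14188
Dependents (band 0–14 + band 45+) = 4284 + 14188 = 18472; working-age = 12728; ratio = 18472/12728 × 100 = 145.1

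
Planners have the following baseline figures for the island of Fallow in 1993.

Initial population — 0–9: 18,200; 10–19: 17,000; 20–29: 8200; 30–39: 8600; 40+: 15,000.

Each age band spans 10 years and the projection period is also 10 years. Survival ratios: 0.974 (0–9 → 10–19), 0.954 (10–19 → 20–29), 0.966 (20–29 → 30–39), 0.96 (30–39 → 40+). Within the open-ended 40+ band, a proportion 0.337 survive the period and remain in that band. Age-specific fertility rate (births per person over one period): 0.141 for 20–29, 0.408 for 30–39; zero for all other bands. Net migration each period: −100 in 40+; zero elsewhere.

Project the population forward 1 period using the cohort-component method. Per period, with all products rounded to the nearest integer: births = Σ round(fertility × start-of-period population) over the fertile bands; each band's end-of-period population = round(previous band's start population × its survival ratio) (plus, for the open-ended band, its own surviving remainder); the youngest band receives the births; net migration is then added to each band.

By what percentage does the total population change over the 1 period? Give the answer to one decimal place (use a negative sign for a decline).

— Period 1 —
Births: 8200 * 0.141 = 1156 ; 8600 * 0.408 = 3509 — total 4665
10–19: 18200 * 0.974 = 17727
20–29: 17000 * 0.954 = 16218
30–39: 8200 * 0.966 = 7921
40+: 8600 * 0.96 + 15000 * 0.337 = 8256 + 5055 = 13311
Net migration: 40+ − 100 → 13211
Giving 4665 / 17727 / 16218 / 7921 / 13211.
Total: 67000 → 59742; change = -7258; percentage change = -10.8%

-10.8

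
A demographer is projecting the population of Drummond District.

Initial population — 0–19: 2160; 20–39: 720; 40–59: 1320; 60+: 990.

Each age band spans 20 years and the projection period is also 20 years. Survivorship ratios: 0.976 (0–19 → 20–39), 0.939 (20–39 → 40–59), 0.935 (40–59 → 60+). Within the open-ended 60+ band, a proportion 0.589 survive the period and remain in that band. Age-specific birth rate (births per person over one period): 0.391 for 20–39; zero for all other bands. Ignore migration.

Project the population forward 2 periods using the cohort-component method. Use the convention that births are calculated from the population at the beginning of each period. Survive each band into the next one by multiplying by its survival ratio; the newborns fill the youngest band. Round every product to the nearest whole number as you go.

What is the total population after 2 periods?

— Period 1 —
Births: 720 * 0.391 = 282
20–39: 2160 * 0.976 = 2108
40–59: 720 * 0.939 = 676
60+: 1320 * 0.935 + 990 * 0.589 = 1234 + 583 = 1817
Giving 282 / 2108 / 676 / 1817.
— Period 2 —
Births: 2108 * 0.391 = 824
20–39: 282 * 0.976 = 275
40–59: 2108 * 0.939 = 1979
60+: 676 * 0.935 + 1817 * 0.589 = 632 + 1070 = 1702
Giving 824 / 275 / 1979 / 1702.
Total after period 2: 824 + 275 + 1979 + 1702 = 4780

4780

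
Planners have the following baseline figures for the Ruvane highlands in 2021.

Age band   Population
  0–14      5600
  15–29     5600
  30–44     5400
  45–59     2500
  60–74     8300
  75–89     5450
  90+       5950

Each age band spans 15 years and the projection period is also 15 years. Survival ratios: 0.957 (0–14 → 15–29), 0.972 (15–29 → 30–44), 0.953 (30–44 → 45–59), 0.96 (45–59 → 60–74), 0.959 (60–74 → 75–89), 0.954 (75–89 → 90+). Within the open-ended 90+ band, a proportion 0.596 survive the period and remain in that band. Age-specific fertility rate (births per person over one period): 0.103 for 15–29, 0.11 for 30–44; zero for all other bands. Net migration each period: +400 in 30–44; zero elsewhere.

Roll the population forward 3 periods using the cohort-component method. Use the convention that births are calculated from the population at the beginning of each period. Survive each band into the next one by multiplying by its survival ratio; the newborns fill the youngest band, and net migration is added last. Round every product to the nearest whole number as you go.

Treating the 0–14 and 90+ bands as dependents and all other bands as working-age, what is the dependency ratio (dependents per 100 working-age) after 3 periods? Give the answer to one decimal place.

(Bands numbered youngest = 1 to oldest = 7.)
After projecting period 1:
Births: 5600 × 0.103 = 577 ; 5400 × 0.11 = 594 → total 1171
Band 2: 5600 × 0.957 = 5359
Band 3: 5600 × 0.972 = 5443
Band 4: 5400 × 0.953 = 5146
Band 5: 2500 × 0.96 = 2400
Band 6: 8300 × 0.959 = 7960
Band 7: 5450 × 0.954 + 5950 × 0.596 = 5199 + 3546 = 8745
Net migration: Band 3 + 400 → 5843
→ [1171, 5359, 5843, 5146, 2400, 7960, 8745]
After projecting period 2:
Births: 5359 × 0.103 = 552 ; 5843 × 0.11 = 643 → total 1195
Band 2: 1171 × 0.957 = 1121
Band 3: 5359 × 0.972 = 5209
Band 4: 5843 × 0.953 = 5568
Band 5: 5146 × 0.96 = 4940
Band 6: 2400 × 0.959 = 2302
Band 7: 7960 × 0.954 + 8745 × 0.596 = 7594 + 5212 = 12806
Net migration: Band 3 + 400 → 5609
→ [1195, 1121, 5609, 5568, 4940, 2302, 12806]
After projecting period 3:
Births: 1121 × 0.103 = 115 ; 5609 × 0.11 = 617 → total 732
Band 2: 1195 × 0.957 = 1144
Band 3: 1121 × 0.972 = 1090
Band 4: 5609 × 0.953 = 5345
Band 5: 5568 × 0.96 = 5345
Band 6: 4940 × 0.959 = 4737
Band 7: 2302 × 0.954 + 12806 × 0.596 = 2196 + 7632 = 9828
Net migration: Band 3 + 400 → 1490
→ [732, 1144, 1490, 5345, 5345, 4737, 9828]
Dependents (band 0–14 + band 90+) = 732 + 9828 = 10560; working-age = 18061; ratio = 10560/18061 × 100 = 58.5

58.5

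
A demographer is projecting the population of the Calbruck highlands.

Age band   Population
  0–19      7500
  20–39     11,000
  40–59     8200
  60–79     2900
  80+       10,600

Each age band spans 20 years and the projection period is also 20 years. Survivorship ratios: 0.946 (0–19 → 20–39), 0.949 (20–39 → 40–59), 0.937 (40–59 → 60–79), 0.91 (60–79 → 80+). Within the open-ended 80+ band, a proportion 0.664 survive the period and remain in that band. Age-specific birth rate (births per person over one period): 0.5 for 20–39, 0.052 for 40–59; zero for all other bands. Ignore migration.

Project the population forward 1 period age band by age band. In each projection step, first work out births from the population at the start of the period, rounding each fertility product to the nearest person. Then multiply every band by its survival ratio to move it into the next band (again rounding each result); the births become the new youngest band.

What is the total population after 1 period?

40820

[period 1]
Births: 11000 * 0.5 = 5500  |  8200 * 0.052 = 426 — total 5926
20–39: 7500 * 0.946 = 7095
40–59: 11000 * 0.949 = 10439
60–79: 8200 * 0.937 = 7683
80+: 2900 * 0.91 + 10600 * 0.664 = 2639 + 7038 = 9677
Giving 5926 / 7095 / 10439 / 7683 / 9677.
Total after period 1: 5926 + 7095 + 10439 + 7683 + 9677 = 40820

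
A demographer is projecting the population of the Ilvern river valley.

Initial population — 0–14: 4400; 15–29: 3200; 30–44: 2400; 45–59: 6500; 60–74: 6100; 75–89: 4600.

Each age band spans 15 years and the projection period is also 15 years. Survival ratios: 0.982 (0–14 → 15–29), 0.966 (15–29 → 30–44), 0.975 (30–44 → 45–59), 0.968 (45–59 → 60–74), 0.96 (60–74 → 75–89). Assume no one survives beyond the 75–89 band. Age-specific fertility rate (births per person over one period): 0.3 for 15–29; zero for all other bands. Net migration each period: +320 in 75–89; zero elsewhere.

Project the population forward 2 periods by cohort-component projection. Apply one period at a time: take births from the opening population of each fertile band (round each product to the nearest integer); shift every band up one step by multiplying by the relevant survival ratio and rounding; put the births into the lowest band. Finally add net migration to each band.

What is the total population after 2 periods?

— Period 1 —
Births: 3200 × 0.3 = 960
15–29: 4400 × 0.982 = 4321
30–44: 3200 × 0.966 = 3091
45–59: 2400 × 0.975 = 2340
60–74: 6500 × 0.968 = 6292
75–89: 6100 × 0.96 = 5856
Net migration: 75–89 + 320 → 6176
→ [960, 4321, 3091, 2340, 6292, 6176]
— Period 2 —
Births: 4321 × 0.3 = 1296
15–29: 960 × 0.982 = 943
30–44: 4321 × 0.966 = 4174
45–59: 3091 × 0.975 = 3014
60–74: 2340 × 0.968 = 2265
75–89: 6292 × 0.96 = 6040
Net migration: 75–89 + 320 → 6360
→ [1296, 943, 4174, 3014, 2265, 6360]
Total after period 2: 1296 + 943 + 4174 + 3014 + 2265 + 6360 = 18052

18052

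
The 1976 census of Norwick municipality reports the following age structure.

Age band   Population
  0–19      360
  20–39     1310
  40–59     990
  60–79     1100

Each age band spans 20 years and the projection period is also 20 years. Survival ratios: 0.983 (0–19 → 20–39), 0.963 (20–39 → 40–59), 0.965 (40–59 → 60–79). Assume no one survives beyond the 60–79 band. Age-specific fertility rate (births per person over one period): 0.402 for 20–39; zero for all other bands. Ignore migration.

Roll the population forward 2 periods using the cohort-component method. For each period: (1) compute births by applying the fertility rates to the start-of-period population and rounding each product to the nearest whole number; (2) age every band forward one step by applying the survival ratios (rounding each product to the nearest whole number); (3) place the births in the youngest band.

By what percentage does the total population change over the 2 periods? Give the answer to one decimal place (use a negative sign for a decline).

Period 1.
Births: 1310 * 0.402 = 527
20–39: 360 * 0.983 = 354
40–59: 1310 * 0.963 = 1262
60–79: 990 * 0.965 = 955
Population now: 0–19=527, 20–39=354, 40–59=1262, 60–79=955
Period 2.
Births: 354 * 0.402 = 142
20–39: 527 * 0.983 = 518
40–59: 354 * 0.963 = 341
60–79: 1262 * 0.965 = 1218
Population now: 0–19=142, 20–39=518, 40–59=341, 60–79=1218
Total: 3760 → 2219; change = -1541; percentage change = -41.0%

-41.0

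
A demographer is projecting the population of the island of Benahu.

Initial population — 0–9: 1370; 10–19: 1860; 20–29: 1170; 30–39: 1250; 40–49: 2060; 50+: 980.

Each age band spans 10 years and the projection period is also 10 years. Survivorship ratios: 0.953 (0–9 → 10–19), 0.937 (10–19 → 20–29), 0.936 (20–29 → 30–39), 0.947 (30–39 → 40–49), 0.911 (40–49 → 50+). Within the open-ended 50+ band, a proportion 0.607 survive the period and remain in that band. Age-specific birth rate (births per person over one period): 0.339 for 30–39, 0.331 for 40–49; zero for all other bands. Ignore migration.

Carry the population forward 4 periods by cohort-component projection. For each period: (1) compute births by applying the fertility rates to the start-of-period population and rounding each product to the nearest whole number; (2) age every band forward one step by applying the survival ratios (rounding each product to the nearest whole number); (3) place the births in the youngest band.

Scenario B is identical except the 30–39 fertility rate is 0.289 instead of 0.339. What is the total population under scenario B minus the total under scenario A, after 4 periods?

After projecting period 1:
Births: 1250 × 0.339 = 424 ; 2060 × 0.331 = 682 — total 1106
10–19: 1370 × 0.953 = 1306
20–29: 1860 × 0.937 = 1743
30–39: 1170 × 0.936 = 1095
40–49: 1250 × 0.947 = 1184
50+: 2060 × 0.911 + 980 × 0.607 = 1877 + 595 = 2472
Population now: 0–9=1106, 10–19=1306, 20–29=1743, 30–39=1095, 40–49=1184, 50+=2472
After projecting period 2:
Births: 1095 × 0.339 = 371 ; 1184 × 0.331 = 392 — total 763
10–19: 1106 × 0.953 = 1054
20–29: 1306 × 0.937 = 1224
30–39: 1743 × 0.936 = 1631
40–49: 1095 × 0.947 = 1037
50+: 1184 × 0.911 + 2472 × 0.607 = 1079 + 1501 = 2580
Population now: 0–9=763, 10–19=1054, 20–29=1224, 30–39=1631, 40–49=1037, 50+=2580
After projecting period 3:
Births: 1631 × 0.339 = 553 ; 1037 × 0.331 = 343 — total 896
10–19: 763 × 0.953 = 727
20–29: 1054 × 0.937 = 988
30–39: 1224 × 0.936 = 1146
40–49: 1631 × 0.947 = 1545
50+: 1037 × 0.911 + 2580 × 0.607 = 945 + 1566 = 2511
Population now: 0–9=896, 10–19=727, 20–29=988, 30–39=1146, 40–49=1545, 50+=2511
After projecting period 4:
Births: 1146 × 0.339 = 388 ; 1545 × 0.331 = 511 — total 899
10–19: 896 × 0.953 = 854
20–29: 727 × 0.937 = 681
30–39: 988 × 0.936 = 925
40–49: 1146 × 0.947 = 1085
50+: 1545 × 0.911 + 2511 × 0.607 = 1407 + 1524 = 2931
Population now: 0–9=899, 10–19=854, 20–29=681, 30–39=925, 40–49=1085, 50+=2931
Scenario A total after 4 periods: 7375
Scenario B projection —
After projecting period 1:
Births: 1250 × 0.289 = 361 ; 2060 × 0.331 = 682 — total 1043
10–19: 1370 × 0.953 = 1306
20–29: 1860 × 0.937 = 1743
30–39: 1170 × 0.936 = 1095
40–49: 1250 × 0.947 = 1184
50+: 2060 × 0.911 + 980 × 0.607 = 1877 + 595 = 2472
Population now: 0–9=1043, 10–19=1306, 20–29=1743, 30–39=1095, 40–49=1184, 50+=2472
After projecting period 2:
Births: 1095 × 0.289 = 316 ; 1184 × 0.331 = 392 — total 708
10–19: 1043 × 0.953 = 994
20–29: 1306 × 0.937 = 1224
30–39: 1743 × 0.936 = 1631
40–49: 1095 × 0.947 = 1037
50+: 1184 × 0.911 + 2472 × 0.607 = 1079 + 1501 = 2580
Population now: 0–9=708, 10–19=994, 20–29=1224, 30–39=1631, 40–49=1037, 50+=2580
After projecting period 3:
Births: 1631 × 0.289 = 471 ; 1037 × 0.331 = 343 — total 814
10–19: 708 × 0.953 = 675
20–29: 994 × 0.937 = 931
30–39: 1224 × 0.936 = 1146
40–49: 1631 × 0.947 = 1545
50+: 1037 × 0.911 + 2580 × 0.607 = 945 + 1566 = 2511
Population now: 0–9=814, 10–19=675, 20–29=931, 30–39=1146, 40–49=1545, 50+=2511
After projecting period 4:
Births: 1146 × 0.289 = 331 ; 1545 × 0.331 = 511 — total 842
10–19: 814 × 0.953 = 776
20–29: 675 × 0.937 = 632
30–39: 931 × 0.936 = 871
40–49: 1146 × 0.947 = 1085
50+: 1545 × 0.911 + 2511 × 0.607 = 1407 + 1524 = 2931
Population now: 0–9=842, 10–19=776, 20–29=632, 30–39=871, 40–49=1085, 50+=2931
Scenario B total after 4 periods: 7137
Difference B − A = 7137 − 7375 = -238

-238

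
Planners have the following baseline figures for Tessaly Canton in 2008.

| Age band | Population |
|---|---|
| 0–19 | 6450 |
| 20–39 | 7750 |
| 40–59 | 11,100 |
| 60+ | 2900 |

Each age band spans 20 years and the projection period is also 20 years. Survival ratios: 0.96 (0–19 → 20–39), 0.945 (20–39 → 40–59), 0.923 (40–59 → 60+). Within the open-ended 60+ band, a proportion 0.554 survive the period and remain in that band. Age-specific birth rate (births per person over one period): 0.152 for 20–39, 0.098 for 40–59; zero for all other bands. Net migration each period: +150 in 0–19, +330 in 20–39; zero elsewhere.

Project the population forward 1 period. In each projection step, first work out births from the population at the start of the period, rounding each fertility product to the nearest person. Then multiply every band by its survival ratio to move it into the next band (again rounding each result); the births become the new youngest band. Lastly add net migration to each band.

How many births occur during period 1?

2266

Call the groups 1 to 4, youngest first.
— Period 1 —
Births: 7750 × 0.152 = 1178 ; 11100 × 0.098 = 1088 ⇒ total 2266
Group 2: 6450 × 0.96 = 6192
Group 3: 7750 × 0.945 = 7324
Group 4: 11100 × 0.923 + 2900 × 0.554 = 10245 + 1607 = 11852
Net migration: Group 1 + 150 → 2416; Group 2 + 330 → 6522
Giving 2416 / 6522 / 7324 / 11852.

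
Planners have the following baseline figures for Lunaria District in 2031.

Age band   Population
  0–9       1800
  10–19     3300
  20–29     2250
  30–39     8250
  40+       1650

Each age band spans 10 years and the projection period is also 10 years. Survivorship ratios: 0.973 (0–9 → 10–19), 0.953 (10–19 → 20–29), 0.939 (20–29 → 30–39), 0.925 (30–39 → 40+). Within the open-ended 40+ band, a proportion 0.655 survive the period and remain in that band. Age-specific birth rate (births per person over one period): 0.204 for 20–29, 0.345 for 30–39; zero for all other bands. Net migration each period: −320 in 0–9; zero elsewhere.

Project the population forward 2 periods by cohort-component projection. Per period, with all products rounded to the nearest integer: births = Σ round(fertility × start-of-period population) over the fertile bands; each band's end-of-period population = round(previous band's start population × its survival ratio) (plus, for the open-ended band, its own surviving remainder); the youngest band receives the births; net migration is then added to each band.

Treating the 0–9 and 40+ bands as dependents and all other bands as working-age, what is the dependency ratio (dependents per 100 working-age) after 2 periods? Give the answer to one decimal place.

115.8

Let band 1 be 0–9 through band 5 = 40+.
[period 1]
Births: 2250 × 0.204 = 459 ; 8250 × 0.345 = 2846 — total 3305
Band 2: 1800 × 0.973 = 1751
Band 3: 3300 × 0.953 = 3145
Band 4: 2250 × 0.939 = 2113
Band 5: 8250 × 0.925 + 1650 × 0.655 = 7631 + 1081 = 8712
Net migration: Band 1 − 320 → 2985
End of period: [2985, 1751, 3145, 2113, 8712]
[period 2]
Births: 3145 × 0.204 = 642 ; 2113 × 0.345 = 729 — total 1371
Band 2: 2985 × 0.973 = 2904
Band 3: 1751 × 0.953 = 1669
Band 4: 3145 × 0.939 = 2953
Band 5: 2113 × 0.925 + 8712 × 0.655 = 1955 + 5706 = 7661
Net migration: Band 1 − 320 → 1051
End of period: [1051, 2904, 1669, 2953, 7661]
Dependents (band 0–9 + band 40+) = 1051 + 7661 = 8712; working-age = 7526; ratio = 8712/7526 × 100 = 115.8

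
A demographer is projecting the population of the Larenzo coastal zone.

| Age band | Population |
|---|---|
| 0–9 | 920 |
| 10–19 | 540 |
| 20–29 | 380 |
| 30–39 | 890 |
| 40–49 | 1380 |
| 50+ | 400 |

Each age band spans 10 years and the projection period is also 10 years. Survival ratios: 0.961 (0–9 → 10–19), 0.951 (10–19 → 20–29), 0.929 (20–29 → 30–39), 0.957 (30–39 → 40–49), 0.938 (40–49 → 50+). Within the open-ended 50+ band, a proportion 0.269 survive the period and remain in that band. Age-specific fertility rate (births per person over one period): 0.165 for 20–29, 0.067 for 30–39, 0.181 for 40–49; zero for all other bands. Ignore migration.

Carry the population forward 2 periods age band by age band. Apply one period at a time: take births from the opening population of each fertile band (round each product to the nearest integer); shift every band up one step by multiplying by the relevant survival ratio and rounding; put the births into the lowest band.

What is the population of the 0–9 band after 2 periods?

Numbering the bands 1..6 from youngest to oldest:
— Period 1 —
Births: 380 × 0.165 = 63 ; 890 × 0.067 = 60 ; 1380 × 0.181 = 250 — total 373
Band 2: 920 × 0.961 = 884
Band 3: 540 × 0.951 = 514
Band 4: 380 × 0.929 = 353
Band 5: 890 × 0.957 = 852
Band 6: 1380 × 0.938 + 400 × 0.269 = 1294 + 108 = 1402
End of period: [373, 884, 514, 353, 852, 1402]
— Period 2 —
Births: 514 × 0.165 = 85 ; 353 × 0.067 = 24 ; 852 × 0.181 = 154 — total 263
Band 2: 373 × 0.961 = 358
Band 3: 884 × 0.951 = 841
Band 4: 514 × 0.929 = 478
Band 5: 353 × 0.957 = 338
Band 6: 852 × 0.938 + 1402 × 0.269 = 799 + 377 = 1176
End of period: [263, 358, 841, 478, 338, 1176]

263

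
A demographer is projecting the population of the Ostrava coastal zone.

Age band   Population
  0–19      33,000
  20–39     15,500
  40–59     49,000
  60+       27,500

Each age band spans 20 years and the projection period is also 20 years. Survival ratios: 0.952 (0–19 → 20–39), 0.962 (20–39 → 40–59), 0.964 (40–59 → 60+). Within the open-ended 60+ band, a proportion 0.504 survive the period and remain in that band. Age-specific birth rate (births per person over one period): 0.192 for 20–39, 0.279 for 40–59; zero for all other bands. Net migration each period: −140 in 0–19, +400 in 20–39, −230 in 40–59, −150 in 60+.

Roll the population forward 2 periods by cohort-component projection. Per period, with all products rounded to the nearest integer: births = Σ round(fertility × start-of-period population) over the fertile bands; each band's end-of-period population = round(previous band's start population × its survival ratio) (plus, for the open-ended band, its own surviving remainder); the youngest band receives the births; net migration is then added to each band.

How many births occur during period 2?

10205

Numbering the bands 1..4 from youngest to oldest:
Period 1:
Births: 15500 × 0.192 = 2976  |  49000 × 0.279 = 13671 ⇒ total 16647
Band 2: 33000 × 0.952 = 31416
Band 3: 15500 × 0.962 = 14911
Band 4: 49000 × 0.964 + 27500 × 0.504 = 47236 + 13860 = 61096
Net migration: Band 1 − 140 → 16507; Band 2 + 400 → 31816; Band 3 − 230 → 14681; Band 4 − 150 → 60946
Population now: 0–19=16507, 20–39=31816, 40–59=14681, 60+=60946
Period 2:
Births: 31816 × 0.192 = 6109  |  14681 × 0.279 = 4096 ⇒ total 10205
Band 2: 16507 × 0.952 = 15715
Band 3: 31816 × 0.962 = 30607
Band 4: 14681 × 0.964 + 60946 × 0.504 = 14152 + 30717 = 44869
Net migration: Band 1 − 140 → 10065; Band 2 + 400 → 16115; Band 3 − 230 → 30377; Band 4 − 150 → 44719
Population now: 0–19=10065, 20–39=16115, 40–59=30377, 60+=44719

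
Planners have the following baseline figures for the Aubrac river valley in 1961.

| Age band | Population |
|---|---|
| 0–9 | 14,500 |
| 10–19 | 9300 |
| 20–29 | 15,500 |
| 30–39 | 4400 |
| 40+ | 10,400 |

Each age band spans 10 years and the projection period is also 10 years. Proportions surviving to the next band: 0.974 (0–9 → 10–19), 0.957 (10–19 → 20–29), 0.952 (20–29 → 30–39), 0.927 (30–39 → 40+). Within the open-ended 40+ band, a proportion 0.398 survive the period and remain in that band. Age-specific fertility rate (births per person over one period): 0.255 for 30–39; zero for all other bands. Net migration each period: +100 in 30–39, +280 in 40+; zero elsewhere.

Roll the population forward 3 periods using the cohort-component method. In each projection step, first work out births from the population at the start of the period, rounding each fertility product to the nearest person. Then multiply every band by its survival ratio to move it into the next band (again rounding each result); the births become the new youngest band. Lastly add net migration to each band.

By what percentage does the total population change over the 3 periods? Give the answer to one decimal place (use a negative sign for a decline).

Period 1:
Births: 4400 * 0.255 = 1122
10–19: 14500 * 0.974 = 14123
20–29: 9300 * 0.957 = 8900
30–39: 15500 * 0.952 = 14756
40+: 4400 * 0.927 + 10400 * 0.398 = 4079 + 4139 = 8218
Net migration: 30–39 + 100 → 14856; 40+ + 280 → 8498
Population now: 0–9=1122, 10–19=14123, 20–29=8900, 30–39=14856, 40+=8498
Period 2:
Births: 14856 * 0.255 = 3788
10–19: 1122 * 0.974 = 1093
20–29: 14123 * 0.957 = 13516
30–39: 8900 * 0.952 = 8473
40+: 14856 * 0.927 + 8498 * 0.398 = 13772 + 3382 = 17154
Net migration: 30–39 + 100 → 8573; 40+ + 280 → 17434
Population now: 0–9=3788, 10–19=1093, 20–29=13516, 30–39=8573, 40+=17434
Period 3:
Births: 8573 * 0.255 = 2186
10–19: 3788 * 0.974 = 3690
20–29: 1093 * 0.957 = 1046
30–39: 13516 * 0.952 = 12867
40+: 8573 * 0.927 + 17434 * 0.398 = 7947 + 6939 = 14886
Net migration: 30–39 + 100 → 12967; 40+ + 280 → 15166
Population now: 0–9=2186, 10–19=3690, 20–29=1046, 30–39=12967, 40+=15166
Total: 54100 → 35055; change = -19045; percentage change = -35.2%

-35.2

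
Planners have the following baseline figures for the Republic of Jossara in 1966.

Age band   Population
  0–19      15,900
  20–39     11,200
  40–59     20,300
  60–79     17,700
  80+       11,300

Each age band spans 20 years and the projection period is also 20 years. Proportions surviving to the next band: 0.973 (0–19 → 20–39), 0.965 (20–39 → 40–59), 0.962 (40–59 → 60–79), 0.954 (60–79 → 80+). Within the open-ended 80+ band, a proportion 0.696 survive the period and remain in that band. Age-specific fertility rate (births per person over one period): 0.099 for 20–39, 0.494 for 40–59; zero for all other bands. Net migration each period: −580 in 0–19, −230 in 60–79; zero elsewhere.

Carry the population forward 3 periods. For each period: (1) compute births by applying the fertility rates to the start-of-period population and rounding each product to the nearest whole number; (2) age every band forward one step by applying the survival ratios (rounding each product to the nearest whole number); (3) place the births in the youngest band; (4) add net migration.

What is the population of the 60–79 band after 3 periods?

14133

(Bands numbered youngest = 1 to oldest = 5.)
— Period 1 —
Births: 11200 × 0.099 = 1109  |  20300 × 0.494 = 10028 — total 11137
Band 2: 15900 × 0.973 = 15471
Band 3: 11200 × 0.965 = 10808
Band 4: 20300 × 0.962 = 19529
Band 5: 17700 × 0.954 + 11300 × 0.696 = 16886 + 7865 = 24751
Net migration: Band 1 − 580 → 10557; Band 4 − 230 → 19299
End of period: [10557, 15471, 10808, 19299, 24751]
— Period 2 —
Births: 15471 × 0.099 = 1532  |  10808 × 0.494 = 5339 — total 6871
Band 2: 10557 × 0.973 = 10272
Band 3: 15471 × 0.965 = 14930
Band 4: 10808 × 0.962 = 10397
Band 5: 19299 × 0.954 + 24751 × 0.696 = 18411 + 17227 = 35638
Net migration: Band 1 − 580 → 6291; Band 4 − 230 → 10167
End of period: [6291, 10272, 14930, 10167, 35638]
— Period 3 —
Births: 10272 × 0.099 = 1017  |  14930 × 0.494 = 7375 — total 8392
Band 2: 6291 × 0.973 = 6121
Band 3: 10272 × 0.965 = 9912
Band 4: 14930 × 0.962 = 14363
Band 5: 10167 × 0.954 + 35638 × 0.696 = 9699 + 24804 = 34503
Net migration: Band 1 − 580 → 7812; Band 4 − 230 → 14133
End of period: [7812, 6121, 9912, 14133, 34503]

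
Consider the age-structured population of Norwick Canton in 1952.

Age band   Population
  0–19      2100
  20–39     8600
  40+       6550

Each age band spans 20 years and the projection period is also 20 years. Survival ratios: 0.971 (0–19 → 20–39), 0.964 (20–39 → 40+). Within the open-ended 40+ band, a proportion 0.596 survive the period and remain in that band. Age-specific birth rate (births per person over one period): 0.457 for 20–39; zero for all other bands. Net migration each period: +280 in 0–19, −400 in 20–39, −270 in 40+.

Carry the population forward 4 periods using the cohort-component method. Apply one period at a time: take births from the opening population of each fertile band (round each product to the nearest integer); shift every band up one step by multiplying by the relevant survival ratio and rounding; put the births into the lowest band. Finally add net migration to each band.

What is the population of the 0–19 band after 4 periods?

Period 1.
Births: 8600 × 0.457 = 3930
20–39: 2100 × 0.971 = 2039
40+: 8600 × 0.964 + 6550 × 0.596 = 8290 + 3904 = 12194
Net migration: 0–19 + 280 → 4210; 20–39 − 400 → 1639; 40+ − 270 → 11924
→ [4210, 1639, 11924]
Period 2.
Births: 1639 × 0.457 = 749
20–39: 4210 × 0.971 = 4088
40+: 1639 × 0.964 + 11924 × 0.596 = 1580 + 7107 = 8687
Net migration: 0–19 + 280 → 1029; 20–39 − 400 → 3688; 40+ − 270 → 8417
→ [1029, 3688, 8417]
Period 3.
Births: 3688 × 0.457 = 1685
20–39: 1029 × 0.971 = 999
40+: 3688 × 0.964 + 8417 × 0.596 = 3555 + 5017 = 8572
Net migration: 0–19 + 280 → 1965; 20–39 − 400 → 599; 40+ − 270 → 8302
→ [1965, 599, 8302]
Period 4.
Births: 599 × 0.457 = 274
20–39: 1965 × 0.971 = 1908
40+: 599 × 0.964 + 8302 × 0.596 = 577 + 4948 = 5525
Net migration: 0–19 + 280 → 554; 20–39 − 400 → 1508; 40+ − 270 → 5255
→ [554, 1508, 5255]

554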